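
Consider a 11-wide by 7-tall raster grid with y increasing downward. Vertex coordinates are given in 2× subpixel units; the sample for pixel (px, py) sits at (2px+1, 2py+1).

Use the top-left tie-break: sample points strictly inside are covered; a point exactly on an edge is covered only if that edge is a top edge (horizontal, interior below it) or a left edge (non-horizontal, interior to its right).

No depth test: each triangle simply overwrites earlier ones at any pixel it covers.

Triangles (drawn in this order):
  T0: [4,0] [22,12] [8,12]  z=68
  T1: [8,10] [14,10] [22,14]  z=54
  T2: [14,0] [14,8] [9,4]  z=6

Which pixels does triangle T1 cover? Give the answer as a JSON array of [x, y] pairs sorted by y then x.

T0:
  2·area = 168
  edge (4, 0)→(22, 12): d=(18,12) right/bottom  bias=-1
  edge (22, 12)→(8, 12): d=(-14,0) right/bottom  bias=-1
  edge (8, 12)→(4, 0): d=(-4,-12) top-left  bias=+0
    (2,0)@(5, 1): e=[6,154,8] → █
    (3,0)@(7, 1): e=[-18,154,32] → ·
    (2,1)@(5, 3): e=[42,126,0] → █  [on edge]
    (3,1)@(7, 3): e=[18,126,24] → █
    (4,1)@(9, 3): e=[-6,126,48] → ·
    (2,2)@(5, 5): e=[78,98,-8] → ·
    (3,2)@(7, 5): e=[54,98,16] → █
    (4,2)@(9, 5): e=[30,98,40] → █
    (5,2)@(11, 5): e=[6,98,64] → █
    (6,2)@(13, 5): e=[-18,98,88] → ·
    (3,3)@(7, 7): e=[90,70,8] → █
    (6,3)@(13, 7): e=[18,70,80] → █
    (3,4)@(7, 9): e=[126,42,0] → █  [on edge]
  covered (22 px):
    · · █ · · · · · · · ·
    · · █ █ · · · · · · ·
    · · · █ █ █ · · · · ·
    · · · █ █ █ █ · · · ·
    · · · █ █ █ █ █ █ · ·
    · · · · █ █ █ █ █ █ ·
    · · · · · · · · · · ·
T1:
  2·area = 24
  edge (8, 10)→(14, 10): d=(6,0) top-left  bias=+0
  edge (14, 10)→(22, 14): d=(8,4) right/bottom  bias=-1
  edge (22, 14)→(8, 10): d=(-14,-4) top-left  bias=+0
    (6,5)@(13, 11): e=[6,12,6] → █
    (7,5)@(15, 11): e=[6,4,14] → █
    (8,5)@(17, 11): e=[6,-4,22] → ·
    (6,6)@(13, 13): e=[18,28,-22] → ·
    (7,6)@(15, 13): e=[18,20,-14] → ·
    (9,6)@(19, 13): e=[18,4,2] → █
    (10,6)@(21, 13): e=[18,-4,10] → ·
  covered (3 px):
    · · · · · · · · · · ·
    · · · · · · · · · · ·
    · · · · · · · · · · ·
    · · · · · · · · · · ·
    · · · · · · · · · · ·
    · · · · · · █ █ · · ·
    · · · · · · · · · █ ·
T2:
  2·area = 40
  edge (14, 0)→(14, 8): d=(0,8) right/bottom  bias=-1
  edge (14, 8)→(9, 4): d=(-5,-4) top-left  bias=+0
  edge (9, 4)→(14, 0): d=(5,-4) top-left  bias=+0
    (6,0)@(13, 1): e=[8,31,1] → █
    (7,0)@(15, 1): e=[-8,39,9] → ·
    (5,1)@(11, 3): e=[24,13,3] → █
    (7,1)@(15, 3): e=[-8,29,19] → ·
    (5,2)@(11, 5): e=[24,3,13] → █
    (7,2)@(15, 5): e=[-8,19,29] → ·
    (5,3)@(11, 7): e=[24,-7,23] → ·
    (6,3)@(13, 7): e=[8,1,31] → █
    (7,3)@(15, 7): e=[-8,9,39] → ·
    (6,4)@(13, 9): e=[8,-9,41] → ·
  covered (6 px):
    · · · · · · █ · · · ·
    · · · · · █ █ · · · ·
    · · · · · █ █ · · · ·
    · · · · · · █ · · · ·
    · · · · · · · · · · ·
    · · · · · · · · · · ·
    · · · · · · · · · · ·

Result: [[6,5],[7,5],[9,6]]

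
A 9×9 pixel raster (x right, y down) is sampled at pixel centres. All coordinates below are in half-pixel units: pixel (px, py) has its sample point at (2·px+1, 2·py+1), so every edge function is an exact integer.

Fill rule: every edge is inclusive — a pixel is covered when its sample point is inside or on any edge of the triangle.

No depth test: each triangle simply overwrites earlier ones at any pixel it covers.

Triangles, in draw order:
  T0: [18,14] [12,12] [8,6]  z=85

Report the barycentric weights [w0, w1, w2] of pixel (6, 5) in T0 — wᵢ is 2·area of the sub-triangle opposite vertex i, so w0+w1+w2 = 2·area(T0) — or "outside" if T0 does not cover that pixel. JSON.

T0:
  2·area = 28
  edge (18, 14)→(12, 12): d=(-6,-2) inclusive
  edge (12, 12)→(8, 6): d=(-4,-6) inclusive
  edge (8, 6)→(18, 14): d=(10,8) inclusive
    (4,3)@(9, 7): e=[24,2,2] → █
    (5,3)@(11, 7): e=[28,14,-14] → ·
    (1,4)@(3, 9): e=[0,-42,70] → ·  [on edge]
    (4,4)@(9, 9): e=[12,-6,22] → ·
    (5,4)@(11, 9): e=[16,6,6] → █
    (6,4)@(13, 9): e=[20,18,-10] → ·
    (4,5)@(9, 11): e=[0,-14,42] → ·  [on edge]
    (5,5)@(11, 11): e=[4,-2,26] → ·
    (6,5)@(13, 11): e=[8,10,10] → █
    (7,5)@(15, 11): e=[12,22,-6] → ·
    (6,6)@(13, 13): e=[-4,2,30] → ·
    (7,6)@(15, 13): e=[0,14,14] → █  [on edge]
  covered (4 px):
    · · · · · · · · ·
    · · · · · · · · ·
    · · · · · · · · ·
    · · · · █ · · · ·
    · · · · · █ · · ·
    · · · · · · █ · ·
    · · · · · · · █ ·
    · · · · · · · · ·
    · · · · · · · · ·

Result: [10,10,8]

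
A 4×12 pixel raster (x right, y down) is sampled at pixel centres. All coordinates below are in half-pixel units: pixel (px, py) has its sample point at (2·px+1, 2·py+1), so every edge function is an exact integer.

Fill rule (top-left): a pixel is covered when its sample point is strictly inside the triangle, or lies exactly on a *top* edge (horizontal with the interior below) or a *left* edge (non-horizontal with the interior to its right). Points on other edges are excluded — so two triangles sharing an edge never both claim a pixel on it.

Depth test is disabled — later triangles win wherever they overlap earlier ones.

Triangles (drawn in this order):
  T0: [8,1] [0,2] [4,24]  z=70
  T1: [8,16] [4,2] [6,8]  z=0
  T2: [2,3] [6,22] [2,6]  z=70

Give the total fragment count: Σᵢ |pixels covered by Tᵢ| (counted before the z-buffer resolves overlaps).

T0:
  2·area = 180  (B↔C swapped to make it positive)
  edge (8, 1)→(4, 24): d=(-4,23) right/bottom  bias=-1
  edge (4, 24)→(0, 2): d=(-4,-22) top-left  bias=+0
  edge (0, 2)→(8, 1): d=(8,-1) top-left  bias=+0
    (0,1)@(1, 3): e=[153,18,9] → X
    (1,1)@(3, 3): e=[107,62,11] → X
    (2,1)@(5, 3): e=[61,106,13] → X
    (3,1)@(7, 3): e=[15,150,15] → X
    (0,2)@(1, 5): e=[145,10,25] → X
    (0,3)@(1, 7): e=[137,2,41] → X
    (3,3)@(7, 7): e=[-1,134,47] → .
    (0,4)@(1, 9): e=[129,-6,57] → .
    (1,4)@(3, 9): e=[83,38,59] → X
    (3,4)@(7, 9): e=[-9,126,63] → .
    (1,5)@(3, 11): e=[75,30,75] → X
    (3,5)@(7, 11): e=[-17,118,79] → .
  covered (21 px):
    . . . .
    X X X X
    X X X X
    X X X .
    . X X .
    . X X .
    . X X .
    . X X .
    . X X .
    . . . .
    . . . .
    . . . .
T1:
  2·area = 4
  edge (8, 16)→(4, 2): d=(-4,-14) top-left  bias=+0
  edge (4, 2)→(6, 8): d=(2,6) right/bottom  bias=-1
  edge (6, 8)→(8, 16): d=(2,8) right/bottom  bias=-1
    (2,2)@(5, 5): e=[2,0,2] → .  [on edge]
    (3,5)@(7, 11): e=[6,0,-2] → .  [on edge]
  covered (0 px):
    . . . .
    . . . .
    . . . .
    . . . .
    . . . .
    . . . .
    . . . .
    . . . .
    . . . .
    . . . .
    . . . .
    . . . .
T2:
  2·area = 12
  edge (2, 3)→(6, 22): d=(4,19) right/bottom  bias=-1
  edge (6, 22)→(2, 6): d=(-4,-16) top-left  bias=+0
  edge (2, 6)→(2, 3): d=(0,-3) top-left  bias=+0
    (1,4)@(3, 9): e=[5,4,3] → X
    (2,4)@(5, 9): e=[-33,36,9] → .
    (1,5)@(3, 11): e=[13,-4,3] → .
  covered (1 px):
    . . . .
    . . . .
    . . . .
    . . . .
    . X . .
    . . . .
    . . . .
    . . . .
    . . . .
    . . . .
    . . . .
    . . . .

Answer: 22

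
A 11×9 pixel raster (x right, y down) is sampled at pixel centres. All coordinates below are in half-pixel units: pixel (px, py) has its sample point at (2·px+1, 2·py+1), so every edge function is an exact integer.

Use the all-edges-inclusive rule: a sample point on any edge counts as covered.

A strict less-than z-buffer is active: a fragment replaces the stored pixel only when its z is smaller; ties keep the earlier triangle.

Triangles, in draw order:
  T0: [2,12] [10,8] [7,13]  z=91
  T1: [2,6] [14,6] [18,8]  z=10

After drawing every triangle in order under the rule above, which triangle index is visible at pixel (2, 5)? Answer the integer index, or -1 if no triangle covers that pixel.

T0:
  2·area = 28
  edge (2, 12)→(10, 8): d=(8,-4) inclusive
  edge (10, 8)→(7, 13): d=(-3,5) inclusive
  edge (7, 13)→(2, 12): d=(-5,-1) inclusive
    (6,1)@(13, 3): e=[-28,0,56] → ·  [on edge]
    (4,4)@(9, 9): e=[4,2,22] → █
    (5,4)@(11, 9): e=[12,-8,24] → ·
    (2,5)@(5, 11): e=[4,16,8] → █
    (3,5)@(7, 11): e=[12,6,10] → █
    (4,5)@(9, 11): e=[20,-4,12] → ·
    (2,6)@(5, 13): e=[20,10,-2] → ·
    (3,6)@(7, 13): e=[28,0,0] → █  [on edge]
    (4,6)@(9, 13): e=[36,-10,2] → ·
    (3,7)@(7, 15): e=[44,-6,-10] → ·
    (8,7)@(17, 15): e=[84,-56,0] → ·  [on edge]
  covered (4 px):
    · · · · · · · · · · ·
    · · · · · · · · · · ·
    · · · · · · · · · · ·
    · · · · · · · · · · ·
    · · · · █ · · · · · ·
    · · █ █ · · · · · · ·
    · · · █ · · · · · · ·
    · · · · · · · · · · ·
    · · · · · · · · · · ·
T1:
  2·area = 24
  edge (2, 6)→(14, 6): d=(12,0) inclusive
  edge (14, 6)→(18, 8): d=(4,2) inclusive
  edge (18, 8)→(2, 6): d=(-16,-2) inclusive
    (5,3)@(11, 7): e=[12,10,2] → █
    (6,3)@(13, 7): e=[12,6,6] → █
    (7,3)@(15, 7): e=[12,2,10] → █
    (8,3)@(17, 7): e=[12,-2,14] → ·
    (5,4)@(11, 9): e=[36,18,-30] → ·
    (6,4)@(13, 9): e=[36,14,-26] → ·
    (7,4)@(15, 9): e=[36,10,-22] → ·
  covered (3 px):
    · · · · · · · · · · ·
    · · · · · · · · · · ·
    · · · · · · · · · · ·
    · · · · · █ █ █ · · ·
    · · · · · · · · · · ·
    · · · · · · · · · · ·
    · · · · · · · · · · ·
    · · · · · · · · · · ·
    · · · · · · · · · · ·

Z-buffer (winner per pixel, '.' = empty):
  . . . . . . . . . . .
  . . . . . . . . . . .
  . . . . . . . . . . .
  . . . . . 1 1 1 . . .
  . . . . 0 . . . . . .
  . . 0 0 . . . . . . .
  . . . 0 . . . . . . .
  . . . . . . . . . . .
  . . . . . . . . . . .

Answer: 0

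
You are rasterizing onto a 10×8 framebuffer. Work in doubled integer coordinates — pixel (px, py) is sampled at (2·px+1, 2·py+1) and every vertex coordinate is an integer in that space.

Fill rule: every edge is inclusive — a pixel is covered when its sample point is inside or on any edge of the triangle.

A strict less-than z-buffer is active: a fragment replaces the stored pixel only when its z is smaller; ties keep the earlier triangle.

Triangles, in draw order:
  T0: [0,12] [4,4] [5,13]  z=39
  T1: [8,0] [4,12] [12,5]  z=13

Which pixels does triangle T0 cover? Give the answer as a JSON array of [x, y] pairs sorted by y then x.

T0:
  2·area = 44
  edge (0, 12)→(4, 4): d=(4,-8) inclusive
  edge (4, 4)→(5, 13): d=(1,9) inclusive
  edge (5, 13)→(0, 12): d=(-5,-1) inclusive
    (1,3)@(3, 7): e=[4,12,28] → X
    (2,3)@(5, 7): e=[20,-6,30] → .
    (1,4)@(3, 9): e=[12,14,18] → X
    (2,4)@(5, 9): e=[28,-4,20] → .
    (0,5)@(1, 11): e=[4,34,6] → X
    (2,5)@(5, 11): e=[36,-2,10] → .
    (0,6)@(1, 13): e=[12,36,-4] → .
    (1,6)@(3, 13): e=[28,18,-2] → .
    (2,6)@(5, 13): e=[44,0,0] → X  [on edge]
    (3,6)@(7, 13): e=[60,-18,2] → .
    (2,7)@(5, 15): e=[52,2,-10] → .
    (7,7)@(15, 15): e=[132,-88,0] → .  [on edge]
  covered (5 px):
    . . . . . . . . . .
    . . . . . . . . . .
    . . . . . . . . . .
    . X . . . . . . . .
    . X . . . . . . . .
    X X . . . . . . . .
    . . X . . . . . . .
    . . . . . . . . . .
T1:
  2·area = 68  (B↔C swapped to make it positive)
  edge (8, 0)→(12, 5): d=(4,5) inclusive
  edge (12, 5)→(4, 12): d=(-8,7) inclusive
  edge (4, 12)→(8, 0): d=(4,-12) inclusive
    (3,1)@(7, 3): e=[17,51,0] → X  [on edge]
    (4,1)@(9, 3): e=[7,37,24] → X
    (5,1)@(11, 3): e=[-3,23,48] → .
    (3,2)@(7, 5): e=[25,35,8] → X
    (5,2)@(11, 5): e=[5,7,56] → X
    (6,2)@(13, 5): e=[-5,-7,80] → .
    (3,3)@(7, 7): e=[33,19,16] → X
    (5,3)@(11, 7): e=[13,-9,64] → .
    (2,4)@(5, 9): e=[51,17,0] → X  [on edge]
    (4,4)@(9, 9): e=[31,-11,48] → .
    (2,5)@(5, 11): e=[59,1,8] → X
    (3,5)@(7, 11): e=[49,-13,32] → .
    (1,7)@(3, 15): e=[85,-17,0] → .  [on edge]
  covered (10 px):
    . . . . . . . . . .
    . . . X X . . . . .
    . . . X X X . . . .
    . . . X X . . . . .
    . . X X . . . . . .
    . . X . . . . . . .
    . . . . . . . . . .
    . . . . . . . . . .

Answer: [[1,3],[1,4],[0,5],[1,5],[2,6]]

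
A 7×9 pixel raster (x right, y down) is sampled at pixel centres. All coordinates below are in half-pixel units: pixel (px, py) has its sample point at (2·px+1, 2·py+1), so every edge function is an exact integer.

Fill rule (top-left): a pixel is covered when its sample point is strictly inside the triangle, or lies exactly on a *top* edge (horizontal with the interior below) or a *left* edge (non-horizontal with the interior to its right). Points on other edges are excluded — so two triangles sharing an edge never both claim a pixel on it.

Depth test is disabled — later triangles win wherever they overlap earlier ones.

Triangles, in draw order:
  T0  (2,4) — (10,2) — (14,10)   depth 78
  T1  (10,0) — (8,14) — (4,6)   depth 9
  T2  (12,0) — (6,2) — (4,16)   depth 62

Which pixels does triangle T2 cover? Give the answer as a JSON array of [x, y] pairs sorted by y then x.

T0:
  2·area = 72
  edge (2, 4)→(10, 2): d=(8,-2) top-left  bias=+0
  edge (10, 2)→(14, 10): d=(4,8) right/bottom  bias=-1
  edge (14, 10)→(2, 4): d=(-12,-6) top-left  bias=+0
    (3,1)@(7, 3): e=[2,28,42] → #
    (4,1)@(9, 3): e=[6,12,54] → #
    (5,1)@(11, 3): e=[10,-4,66] → ·
    (2,2)@(5, 5): e=[14,52,6] → #
    (5,2)@(11, 5): e=[26,4,42] → #
    (6,2)@(13, 5): e=[30,-12,54] → ·
    (2,3)@(5, 7): e=[30,60,-18] → ·
    (3,3)@(7, 7): e=[34,44,-6] → ·
    (4,3)@(9, 7): e=[38,28,6] → #
    (6,3)@(13, 7): e=[46,-4,30] → ·
    (4,4)@(9, 9): e=[54,36,-18] → ·
    (5,4)@(11, 9): e=[58,20,-6] → ·
  covered (9 px):
    · · · · · · ·
    · · · # # · ·
    · · # # # # ·
    · · · · # # ·
    · · · · · · #
    · · · · · · ·
    · · · · · · ·
    · · · · · · ·
    · · · · · · ·
T1:
  2·area = 72
  edge (10, 0)→(8, 14): d=(-2,14) right/bottom  bias=-1
  edge (8, 14)→(4, 6): d=(-4,-8) top-left  bias=+0
  edge (4, 6)→(10, 0): d=(6,-6) top-left  bias=+0
    (4,0)@(9, 1): e=[12,60,0] → #  [on edge]
    (5,0)@(11, 1): e=[-16,76,12] → ·
    (3,1)@(7, 3): e=[36,36,0] → #  [on edge]
    (5,1)@(11, 3): e=[-20,68,24] → ·
    (2,2)@(5, 5): e=[60,12,0] → #  [on edge]
    (5,2)@(11, 5): e=[-24,60,36] → ·
    (1,3)@(3, 7): e=[84,-12,0] → ·  [on edge]
    (2,3)@(5, 7): e=[56,4,12] → #
    (4,3)@(9, 7): e=[0,36,36] → ·  [on edge]
    (0,4)@(1, 9): e=[108,-36,0] → ·  [on edge]
    (2,4)@(5, 9): e=[52,-4,24] → ·
    (3,4)@(7, 9): e=[24,12,36] → #
  covered (10 px):
    · · · · # · ·
    · · · # # · ·
    · · # # # · ·
    · · # # · · ·
    · · · # · · ·
    · · · # · · ·
    · · · · · · ·
    · · · · · · ·
    · · · · · · ·
T2:
  2·area = 80  (B↔C swapped to make it positive)
  edge (12, 0)→(4, 16): d=(-8,16) right/bottom  bias=-1
  edge (4, 16)→(6, 2): d=(2,-14) top-left  bias=+0
  edge (6, 2)→(12, 0): d=(6,-2) top-left  bias=+0
    (4,0)@(9, 1): e=[40,40,0] → #  [on edge]
    (5,0)@(11, 1): e=[8,68,4] → #
    (6,0)@(13, 1): e=[-24,96,8] → ·
    (1,1)@(3, 3): e=[120,-40,0] → ·  [on edge]
    (3,1)@(7, 3): e=[56,16,8] → #
    (5,1)@(11, 3): e=[-8,72,16] → ·
    (3,2)@(7, 5): e=[40,20,20] → #
    (5,2)@(11, 5): e=[-24,76,28] → ·
    (3,3)@(7, 7): e=[24,24,32] → #
    (4,3)@(9, 7): e=[-8,52,36] → ·
    (2,4)@(5, 9): e=[40,0,40] → #  [on edge]
    (4,4)@(9, 9): e=[-24,56,48] → ·
  covered (11 px):
    · · · · # # ·
    · · · # # · ·
    · · · # # · ·
    · · · # · · ·
    · · # # · · ·
    · · # · · · ·
    · · # · · · ·
    · · · · · · ·
    · · · · · · ·

Result: [[4,0],[5,0],[3,1],[4,1],[3,2],[4,2],[3,3],[2,4],[3,4],[2,5],[2,6]]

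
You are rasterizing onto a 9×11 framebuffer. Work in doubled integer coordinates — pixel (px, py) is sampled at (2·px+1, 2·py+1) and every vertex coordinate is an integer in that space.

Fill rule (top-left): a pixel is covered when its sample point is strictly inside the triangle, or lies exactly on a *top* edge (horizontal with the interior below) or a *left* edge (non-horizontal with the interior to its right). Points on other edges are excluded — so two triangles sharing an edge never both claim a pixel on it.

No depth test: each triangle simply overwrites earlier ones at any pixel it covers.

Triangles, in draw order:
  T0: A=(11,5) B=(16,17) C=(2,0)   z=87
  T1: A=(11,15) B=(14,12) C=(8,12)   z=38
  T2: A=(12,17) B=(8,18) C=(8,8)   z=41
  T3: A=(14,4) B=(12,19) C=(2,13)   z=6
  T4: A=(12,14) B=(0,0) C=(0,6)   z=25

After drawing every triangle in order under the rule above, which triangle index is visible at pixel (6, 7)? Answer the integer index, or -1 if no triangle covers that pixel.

T0:
  2·area = 83
  edge (11, 5)→(16, 17): d=(5,12) right/bottom  bias=-1
  edge (16, 17)→(2, 0): d=(-14,-17) top-left  bias=+0
  edge (2, 0)→(11, 5): d=(9,5) right/bottom  bias=-1
    (1,0)@(3, 1): e=[76,3,4] → #
    (2,0)@(5, 1): e=[52,37,-6] → ·
    (1,1)@(3, 3): e=[86,-25,22] → ·
    (2,1)@(5, 3): e=[62,9,12] → #
    (3,1)@(7, 3): e=[38,43,2] → #
    (4,1)@(9, 3): e=[14,77,-8] → ·
    (2,2)@(5, 5): e=[72,-19,30] → ·
    (3,2)@(7, 5): e=[48,15,20] → #
    (4,2)@(9, 5): e=[24,49,10] → #
    (5,2)@(11, 5): e=[0,83,0] → ·  [on edge]
    (3,3)@(7, 7): e=[58,-13,38] → ·
    (4,3)@(9, 7): e=[34,21,28] → #
  covered (11 px):
    · # · · · · · · ·
    · · # # · · · · ·
    · · · # # · · · ·
    · · · · # # · · ·
    · · · · · # · · ·
    · · · · · · # · ·
    · · · · · · # · ·
    · · · · · · · # ·
    · · · · · · · · ·
    · · · · · · · · ·
    · · · · · · · · ·
T1:
  2·area = 18  (B↔C swapped to make it positive)
  edge (11, 15)→(8, 12): d=(-3,-3) top-left  bias=+0
  edge (8, 12)→(14, 12): d=(6,0) top-left  bias=+0
  edge (14, 12)→(11, 15): d=(-3,3) right/bottom  bias=-1
    (0,2)@(1, 5): e=[0,-42,60] → ·  [on edge]
    (1,3)@(3, 7): e=[0,-30,48] → ·  [on edge]
    (2,4)@(5, 9): e=[0,-18,36] → ·  [on edge]
    (8,4)@(17, 9): e=[36,-18,0] → ·  [on edge]
    (3,5)@(7, 11): e=[0,-6,24] → ·  [on edge]
    (7,5)@(15, 11): e=[24,-6,0] → ·  [on edge]
    (4,6)@(9, 13): e=[0,6,12] → #  [on edge]
    (5,6)@(11, 13): e=[6,6,6] → #
    (6,6)@(13, 13): e=[12,6,0] → ·  [on edge]
    (4,7)@(9, 15): e=[-6,18,6] → ·
    (5,7)@(11, 15): e=[0,18,0] → ·  [on edge]
    (4,8)@(9, 17): e=[-12,30,0] → ·  [on edge]
    (6,8)@(13, 17): e=[0,30,-12] → ·  [on edge]
    (3,9)@(7, 19): e=[-24,42,0] → ·  [on edge]
    (7,9)@(15, 19): e=[0,42,-24] → ·  [on edge]
    (2,10)@(5, 21): e=[-36,54,0] → ·  [on edge]
    (8,10)@(17, 21): e=[0,54,-36] → ·  [on edge]
  covered (2 px):
    · · · · · · · · ·
    · · · · · · · · ·
    · · · · · · · · ·
    · · · · · · · · ·
    · · · · · · · · ·
    · · · · · · · · ·
    · · · · # # · · ·
    · · · · · · · · ·
    · · · · · · · · ·
    · · · · · · · · ·
    · · · · · · · · ·
T2:
  2·area = 40
  edge (12, 17)→(8, 18): d=(-4,1) right/bottom  bias=-1
  edge (8, 18)→(8, 8): d=(0,-10) top-left  bias=+0
  edge (8, 8)→(12, 17): d=(4,9) right/bottom  bias=-1
    (4,5)@(9, 11): e=[27,10,3] → #
    (5,5)@(11, 11): e=[25,30,-15] → ·
    (4,6)@(9, 13): e=[19,10,11] → #
    (5,6)@(11, 13): e=[17,30,-7] → ·
    (4,7)@(9, 15): e=[11,10,19] → #
    (5,7)@(11, 15): e=[9,30,1] → #
    (6,7)@(13, 15): e=[7,50,-17] → ·
    (4,8)@(9, 17): e=[3,10,27] → #
    (6,8)@(13, 17): e=[-1,50,-9] → ·
    (4,9)@(9, 19): e=[-5,10,35] → ·
    (5,9)@(11, 19): e=[-7,30,17] → ·
  covered (6 px):
    · · · · · · · · ·
    · · · · · · · · ·
    · · · · · · · · ·
    · · · · · · · · ·
    · · · · · · · · ·
    · · · · # · · · ·
    · · · · # · · · ·
    · · · · # # · · ·
    · · · · # # · · ·
    · · · · · · · · ·
    · · · · · · · · ·
T3:
  2·area = 162
  edge (14, 4)→(12, 19): d=(-2,15) right/bottom  bias=-1
  edge (12, 19)→(2, 13): d=(-10,-6) top-left  bias=+0
  edge (2, 13)→(14, 4): d=(12,-9) top-left  bias=+0
    (6,2)@(13, 5): e=[13,146,3] → #
    (7,2)@(15, 5): e=[-17,158,21] → ·
    (5,3)@(11, 7): e=[39,114,9] → #
    (7,3)@(15, 7): e=[-21,138,45] → ·
    (4,4)@(9, 9): e=[65,82,15] → #
    (7,4)@(15, 9): e=[-25,118,69] → ·
    (2,5)@(5, 11): e=[121,38,3] → #
    (3,5)@(7, 11): e=[91,50,21] → #
    (7,5)@(15, 11): e=[-29,98,93] → ·
    (1,6)@(3, 13): e=[147,6,9] → #
    (6,6)@(13, 13): e=[-3,66,99] → ·
    (1,7)@(3, 15): e=[143,-14,33] → ·
  covered (21 px):
    · · · · · · · · ·
    · · · · · · · · ·
    · · · · · · # · ·
    · · · · · # # · ·
    · · · · # # # · ·
    · · # # # # # · ·
    · # # # # # · · ·
    · · · # # # · · ·
    · · · · # # · · ·
    · · · · · · · · ·
    · · · · · · · · ·
T4:
  2·area = 72  (B↔C swapped to make it positive)
  edge (12, 14)→(0, 6): d=(-12,-8) top-left  bias=+0
  edge (0, 6)→(0, 0): d=(0,-6) top-left  bias=+0
  edge (0, 0)→(12, 14): d=(12,14) right/bottom  bias=-1
    (0,1)@(1, 3): e=[44,6,22] → #
    (1,1)@(3, 3): e=[60,18,-6] → ·
    (0,2)@(1, 5): e=[20,6,46] → #
    (1,2)@(3, 5): e=[36,18,18] → #
    (2,2)@(5, 5): e=[52,30,-10] → ·
    (0,3)@(1, 7): e=[-4,6,70] → ·
    (1,3)@(3, 7): e=[12,18,42] → #
    (2,3)@(5, 7): e=[28,30,14] → #
    (3,3)@(7, 7): e=[44,42,-14] → ·
    (1,4)@(3, 9): e=[-12,18,66] → ·
    (2,4)@(5, 9): e=[4,30,38] → #
    (3,4)@(7, 9): e=[20,42,10] → #
  covered (9 px):
    · · · · · · · · ·
    # · · · · · · · ·
    # # · · · · · · ·
    · # # · · · · · ·
    · · # # · · · · ·
    · · · · # · · · ·
    · · · · · # · · ·
    · · · · · · · · ·
    · · · · · · · · ·
    · · · · · · · · ·
    · · · · · · · · ·

Z-buffer (winner per pixel, '.' = empty):
  . 0 . . . . . . .
  4 . 0 0 . . . . .
  4 4 . 0 0 . 3 . .
  . 4 4 . 0 3 3 . .
  . . 4 4 3 3 3 . .
  . . 3 3 4 3 3 . .
  . 3 3 3 3 4 0 . .
  . . . 3 3 3 . 0 .
  . . . . 3 3 . . .
  . . . . . . . . .
  . . . . . . . . .

Result: -1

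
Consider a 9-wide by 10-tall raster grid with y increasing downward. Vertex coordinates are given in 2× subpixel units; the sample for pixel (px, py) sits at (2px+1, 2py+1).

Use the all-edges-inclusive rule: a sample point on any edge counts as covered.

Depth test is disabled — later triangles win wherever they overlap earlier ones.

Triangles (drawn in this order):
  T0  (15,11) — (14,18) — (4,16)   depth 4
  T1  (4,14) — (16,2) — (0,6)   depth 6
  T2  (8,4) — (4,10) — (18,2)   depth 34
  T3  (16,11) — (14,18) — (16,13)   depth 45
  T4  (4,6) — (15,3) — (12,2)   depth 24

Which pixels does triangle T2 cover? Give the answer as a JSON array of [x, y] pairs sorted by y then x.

T0:
  2·area = 72
  edge (15, 11)→(14, 18): d=(-1,7) inclusive
  edge (14, 18)→(4, 16): d=(-10,-2) inclusive
  edge (4, 16)→(15, 11): d=(11,-5) inclusive
    (7,5)@(15, 11): e=[0,72,0] → #  [on edge]
    (8,5)@(17, 11): e=[-14,76,10] → ·
    (5,6)@(11, 13): e=[26,44,2] → #
    (6,6)@(13, 13): e=[12,48,12] → #
    (7,6)@(15, 13): e=[-2,52,22] → ·
    (3,7)@(7, 15): e=[52,16,4] → #
    (4,7)@(9, 15): e=[38,20,14] → #
    (7,7)@(15, 15): e=[-4,32,44] → ·
    (3,8)@(7, 17): e=[50,-4,26] → ·
    (4,8)@(9, 17): e=[36,0,36] → #  [on edge]
    (7,8)@(15, 17): e=[-6,12,66] → ·
    (4,9)@(9, 19): e=[34,-20,58] → ·
  covered (10 px):
    · · · · · · · · ·
    · · · · · · · · ·
    · · · · · · · · ·
    · · · · · · · · ·
    · · · · · · · · ·
    · · · · · · · # ·
    · · · · · # # · ·
    · · · # # # # · ·
    · · · · # # # · ·
    · · · · · · · · ·
T1:
  2·area = 144  (B↔C swapped to make it positive)
  edge (4, 14)→(0, 6): d=(-4,-8) inclusive
  edge (0, 6)→(16, 2): d=(16,-4) inclusive
  edge (16, 2)→(4, 14): d=(-12,12) inclusive
    (8,0)@(17, 1): e=[156,-12,0] → ·  [on edge]
    (6,1)@(13, 3): e=[116,4,24] → #
    (7,1)@(15, 3): e=[132,12,0] → #  [on edge]
    (8,1)@(17, 3): e=[148,20,-24] → ·
    (2,2)@(5, 5): e=[44,4,96] → #
    (3,2)@(7, 5): e=[60,12,72] → #
    (4,2)@(9, 5): e=[76,20,48] → #
    (5,2)@(11, 5): e=[92,28,24] → #
    (6,2)@(13, 5): e=[108,36,0] → #  [on edge]
    (7,2)@(15, 5): e=[124,44,-24] → ·
    (0,3)@(1, 7): e=[4,20,120] → #
    (1,3)@(3, 7): e=[20,28,96] → #
    (5,3)@(11, 7): e=[84,60,0] → #  [on edge]
    (4,4)@(9, 9): e=[60,84,0] → #  [on edge]
    (3,5)@(7, 11): e=[36,108,0] → #  [on edge]
    (2,6)@(5, 13): e=[12,132,0] → #  [on edge]
    (1,7)@(3, 15): e=[-12,156,0] → ·  [on edge]
    (0,8)@(1, 17): e=[-36,180,0] → ·  [on edge]
  covered (21 px):
    · · · · · · · · ·
    · · · · · · # # ·
    · · # # # # # · ·
    # # # # # # · · ·
    · # # # # · · · ·
    · # # # · · · · ·
    · · # · · · · · ·
    · · · · · · · · ·
    · · · · · · · · ·
    · · · · · · · · ·
T2:
  2·area = 52  (B↔C swapped to make it positive)
  edge (8, 4)→(18, 2): d=(10,-2) inclusive
  edge (18, 2)→(4, 10): d=(-14,8) inclusive
  edge (4, 10)→(8, 4): d=(4,-6) inclusive
    (6,1)@(13, 3): e=[0,26,26] → #  [on edge]
    (7,1)@(15, 3): e=[4,10,38] → #
    (8,1)@(17, 3): e=[8,-6,50] → ·
    (1,2)@(3, 5): e=[0,78,-26] → ·  [on edge]
    (4,2)@(9, 5): e=[12,30,10] → #
    (5,2)@(11, 5): e=[16,14,22] → #
    (6,2)@(13, 5): e=[20,-2,34] → ·
    (7,2)@(15, 5): e=[24,-18,46] → ·
    (3,3)@(7, 7): e=[28,18,6] → #
    (5,3)@(11, 7): e=[36,-14,30] → ·
    (2,4)@(5, 9): e=[44,6,2] → #
    (3,4)@(7, 9): e=[48,-10,14] → ·
  covered (7 px):
    · · · · · · · · ·
    · · · · · · # # ·
    · · · · # # · · ·
    · · · # # · · · ·
    · · # · · · · · ·
    · · · · · · · · ·
    · · · · · · · · ·
    · · · · · · · · ·
    · · · · · · · · ·
    · · · · · · · · ·
T3:
  2·area = 4  (B↔C swapped to make it positive)
  edge (16, 11)→(16, 13): d=(0,2) inclusive
  edge (16, 13)→(14, 18): d=(-2,5) inclusive
  edge (14, 18)→(16, 11): d=(2,-7) inclusive
    (7,7)@(15, 15): e=[2,1,1] → #
    (8,7)@(17, 15): e=[-2,-9,15] → ·
    (7,8)@(15, 17): e=[2,-3,5] → ·
  covered (1 px):
    · · · · · · · · ·
    · · · · · · · · ·
    · · · · · · · · ·
    · · · · · · · · ·
    · · · · · · · · ·
    · · · · · · · · ·
    · · · · · · · · ·
    · · · · · · · # ·
    · · · · · · · · ·
    · · · · · · · · ·
T4:
  2·area = 20  (B↔C swapped to make it positive)
  edge (4, 6)→(12, 2): d=(8,-4) inclusive
  edge (12, 2)→(15, 3): d=(3,1) inclusive
  edge (15, 3)→(4, 6): d=(-11,3) inclusive
    (4,0)@(9, 1): e=[-20,0,40] → ·  [on edge]
    (5,1)@(11, 3): e=[4,4,12] → #
    (6,1)@(13, 3): e=[12,2,6] → #
    (7,1)@(15, 3): e=[20,0,0] → #  [on edge]
    (8,1)@(17, 3): e=[28,-2,-6] → ·
    (3,2)@(7, 5): e=[4,14,2] → #
    (4,2)@(9, 5): e=[12,12,-4] → ·
    (5,2)@(11, 5): e=[20,10,-10] → ·
    (6,2)@(13, 5): e=[28,8,-16] → ·
    (7,2)@(15, 5): e=[36,6,-22] → ·
    (3,3)@(7, 7): e=[20,20,-20] → ·
  covered (4 px):
    · · · · · · · · ·
    · · · · · # # # ·
    · · · # · · · · ·
    · · · · · · · · ·
    · · · · · · · · ·
    · · · · · · · · ·
    · · · · · · · · ·
    · · · · · · · · ·
    · · · · · · · · ·
    · · · · · · · · ·

Answer: [[6,1],[7,1],[4,2],[5,2],[3,3],[4,3],[2,4]]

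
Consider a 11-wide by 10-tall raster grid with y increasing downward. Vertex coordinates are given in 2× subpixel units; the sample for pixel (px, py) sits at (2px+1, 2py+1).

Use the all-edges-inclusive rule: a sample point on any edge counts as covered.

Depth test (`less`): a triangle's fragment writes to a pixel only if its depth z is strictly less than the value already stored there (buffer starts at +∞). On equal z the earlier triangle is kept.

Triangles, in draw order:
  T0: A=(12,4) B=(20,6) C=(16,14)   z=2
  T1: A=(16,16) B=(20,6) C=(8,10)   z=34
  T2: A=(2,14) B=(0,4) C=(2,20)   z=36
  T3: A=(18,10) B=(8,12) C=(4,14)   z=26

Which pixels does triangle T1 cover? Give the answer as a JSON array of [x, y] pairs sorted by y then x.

T0:
  2·area = 72
  edge (12, 4)→(20, 6): d=(8,2) inclusive
  edge (20, 6)→(16, 14): d=(-4,8) inclusive
  edge (16, 14)→(12, 4): d=(-4,-10) inclusive
    (6,2)@(13, 5): e=[6,60,6] → #
    (7,2)@(15, 5): e=[2,44,26] → #
    (8,2)@(17, 5): e=[-2,28,46] → ·
    (6,3)@(13, 7): e=[22,52,-2] → ·
    (7,3)@(15, 7): e=[18,36,18] → #
    (8,3)@(17, 7): e=[14,20,38] → #
    (9,3)@(19, 7): e=[10,4,58] → #
    (10,3)@(21, 7): e=[6,-12,78] → ·
    (7,4)@(15, 9): e=[34,28,10] → #
    (9,4)@(19, 9): e=[26,-4,50] → ·
    (7,5)@(15, 11): e=[50,20,2] → #
    (9,5)@(19, 11): e=[42,-12,42] → ·
  covered (9 px):
    · · · · · · · · · · ·
    · · · · · · · · · · ·
    · · · · · · # # · · ·
    · · · · · · · # # # ·
    · · · · · · · # # · ·
    · · · · · · · # # · ·
    · · · · · · · · · · ·
    · · · · · · · · · · ·
    · · · · · · · · · · ·
    · · · · · · · · · · ·
T1:
  2·area = 104  (B↔C swapped to make it positive)
  edge (16, 16)→(8, 10): d=(-8,-6) inclusive
  edge (8, 10)→(20, 6): d=(12,-4) inclusive
  edge (20, 6)→(16, 16): d=(-4,10) inclusive
    (8,3)@(17, 7): e=[78,0,26] → #  [on edge]
    (9,3)@(19, 7): e=[90,8,6] → #
    (10,3)@(21, 7): e=[102,16,-14] → ·
    (5,4)@(11, 9): e=[26,0,78] → #  [on edge]
    (6,4)@(13, 9): e=[38,8,58] → #
    (7,4)@(15, 9): e=[50,16,38] → #
    (9,4)@(19, 9): e=[74,32,-2] → ·
    (2,5)@(5, 11): e=[-26,0,130] → ·  [on edge]
    (5,5)@(11, 11): e=[10,24,70] → #
    (9,5)@(19, 11): e=[58,56,-10] → ·
    (5,6)@(11, 13): e=[-6,48,62] → ·
    (6,6)@(13, 13): e=[6,56,42] → #
  covered (14 px):
    · · · · · · · · · · ·
    · · · · · · · · · · ·
    · · · · · · · · · · ·
    · · · · · · · · # # ·
    · · · · · # # # # · ·
    · · · · · # # # # · ·
    · · · · · · # # # · ·
    · · · · · · · # · · ·
    · · · · · · · · · · ·
    · · · · · · · · · · ·
T2:
  2·area = 12  (B↔C swapped to make it positive)
  edge (2, 14)→(2, 20): d=(0,6) inclusive
  edge (2, 20)→(0, 4): d=(-2,-16) inclusive
  edge (0, 4)→(2, 14): d=(2,10) inclusive
    (0,4)@(1, 9): e=[6,6,0] → #  [on edge]
    (1,4)@(3, 9): e=[-6,38,-20] → ·
    (0,5)@(1, 11): e=[6,2,4] → #
    (1,5)@(3, 11): e=[-6,34,-16] → ·
    (0,6)@(1, 13): e=[6,-2,8] → ·
    (1,9)@(3, 19): e=[-6,18,0] → ·  [on edge]
  covered (2 px):
    · · · · · · · · · · ·
    · · · · · · · · · · ·
    · · · · · · · · · · ·
    · · · · · · · · · · ·
    # · · · · · · · · · ·
    # · · · · · · · · · ·
    · · · · · · · · · · ·
    · · · · · · · · · · ·
    · · · · · · · · · · ·
    · · · · · · · · · · ·
T3:
  2·area = 12  (B↔C swapped to make it positive)
  edge (18, 10)→(4, 14): d=(-14,4) inclusive
  edge (4, 14)→(8, 12): d=(4,-2) inclusive
  edge (8, 12)→(18, 10): d=(10,-2) inclusive
    (6,5)@(13, 11): e=[6,6,0] → #  [on edge]
    (7,5)@(15, 11): e=[-2,10,4] → ·
    (1,6)@(3, 13): e=[18,-6,0] → ·  [on edge]
    (3,6)@(7, 13): e=[2,2,8] → #
    (4,6)@(9, 13): e=[-6,6,12] → ·
    (6,6)@(13, 13): e=[-22,14,20] → ·
    (3,7)@(7, 15): e=[-26,10,28] → ·
  covered (2 px):
    · · · · · · · · · · ·
    · · · · · · · · · · ·
    · · · · · · · · · · ·
    · · · · · · · · · · ·
    · · · · · · · · · · ·
    · · · · · · # · · · ·
    · · · # · · · · · · ·
    · · · · · · · · · · ·
    · · · · · · · · · · ·
    · · · · · · · · · · ·

Final: [[8,3],[9,3],[5,4],[6,4],[7,4],[8,4],[5,5],[6,5],[7,5],[8,5],[6,6],[7,6],[8,6],[7,7]]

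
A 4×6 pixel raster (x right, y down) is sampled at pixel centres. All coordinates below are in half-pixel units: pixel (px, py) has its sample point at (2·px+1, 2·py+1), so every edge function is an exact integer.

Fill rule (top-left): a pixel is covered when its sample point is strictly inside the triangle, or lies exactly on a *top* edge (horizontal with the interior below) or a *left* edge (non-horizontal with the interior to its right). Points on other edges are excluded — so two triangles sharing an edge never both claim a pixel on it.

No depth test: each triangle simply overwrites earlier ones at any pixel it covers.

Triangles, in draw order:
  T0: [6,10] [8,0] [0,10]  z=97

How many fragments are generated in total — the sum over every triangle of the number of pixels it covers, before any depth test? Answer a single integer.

T0:
  2·area = 60  (B↔C swapped to make it positive)
  edge (6, 10)→(0, 10): d=(-6,0) right/bottom  bias=-1
  edge (0, 10)→(8, 0): d=(8,-10) top-left  bias=+0
  edge (8, 0)→(6, 10): d=(-2,10) right/bottom  bias=-1
    (3,1)@(7, 3): e=[42,14,4] → #
    (2,2)@(5, 5): e=[30,10,20] → #
    (3,2)@(7, 5): e=[30,30,0] → ·  [on edge]
    (1,3)@(3, 7): e=[18,6,36] → #
    (3,3)@(7, 7): e=[18,46,-4] → ·
    (0,4)@(1, 9): e=[6,2,52] → #
    (3,4)@(7, 9): e=[6,62,-8] → ·
    (0,5)@(1, 11): e=[-6,18,48] → ·
    (1,5)@(3, 11): e=[-6,38,28] → ·
    (2,5)@(5, 11): e=[-6,58,8] → ·
  covered (7 px):
    · · · ·
    · · · #
    · · # ·
    · # # ·
    # # # ·
    · · · ·

Final: 7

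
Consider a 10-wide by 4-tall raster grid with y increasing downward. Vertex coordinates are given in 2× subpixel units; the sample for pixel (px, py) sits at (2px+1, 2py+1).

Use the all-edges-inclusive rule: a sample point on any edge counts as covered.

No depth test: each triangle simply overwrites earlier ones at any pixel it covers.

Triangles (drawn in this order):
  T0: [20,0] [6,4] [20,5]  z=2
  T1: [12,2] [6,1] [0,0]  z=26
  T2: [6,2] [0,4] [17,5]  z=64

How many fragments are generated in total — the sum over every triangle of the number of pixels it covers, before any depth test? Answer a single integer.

T0:
  2·area = 70  (B↔C swapped to make it positive)
  edge (20, 0)→(20, 5): d=(0,5) inclusive
  edge (20, 5)→(6, 4): d=(-14,-1) inclusive
  edge (6, 4)→(20, 0): d=(14,-4) inclusive
    (8,0)@(17, 1): e=[15,53,2] → X
    (9,0)@(19, 1): e=[5,55,10] → X
    (5,1)@(11, 3): e=[45,19,6] → X
    (6,1)@(13, 3): e=[35,21,14] → X
    (7,1)@(15, 3): e=[25,23,22] → X
    (5,2)@(11, 5): e=[45,-9,34] → .
    (6,2)@(13, 5): e=[35,-7,42] → .
    (7,2)@(15, 5): e=[25,-5,50] → .
    (8,2)@(17, 5): e=[15,-3,58] → .
    (9,2)@(19, 5): e=[5,-1,66] → .
  covered (7 px):
    . . . . . . . . X X
    . . . . . X X X X X
    . . . . . . . . . .
    . . . . . . . . . .
T1:
  degenerate (2·area = 0) — covers nothing
T2:
  2·area = 40  (B↔C swapped to make it positive)
  edge (6, 2)→(17, 5): d=(11,3) inclusive
  edge (17, 5)→(0, 4): d=(-17,-1) inclusive
  edge (0, 4)→(6, 2): d=(6,-2) inclusive
    (4,0)@(9, 1): e=[-20,60,0] → .  [on edge]
    (1,1)@(3, 3): e=[20,20,0] → X  [on edge]
    (2,1)@(5, 3): e=[14,22,4] → X
    (3,1)@(7, 3): e=[8,24,8] → X
    (4,1)@(9, 3): e=[2,26,12] → X
    (5,1)@(11, 3): e=[-4,28,16] → .
    (1,2)@(3, 5): e=[42,-14,12] → .
    (2,2)@(5, 5): e=[36,-12,16] → .
    (3,2)@(7, 5): e=[30,-10,20] → .
    (4,2)@(9, 5): e=[24,-8,24] → .
    (8,2)@(17, 5): e=[0,0,40] → X  [on edge]
    (9,2)@(19, 5): e=[-6,2,44] → .
  covered (5 px):
    . . . . . . . . . .
    . X X X X . . . . .
    . . . . . . . . X .
    . . . . . . . . . .

Answer: 12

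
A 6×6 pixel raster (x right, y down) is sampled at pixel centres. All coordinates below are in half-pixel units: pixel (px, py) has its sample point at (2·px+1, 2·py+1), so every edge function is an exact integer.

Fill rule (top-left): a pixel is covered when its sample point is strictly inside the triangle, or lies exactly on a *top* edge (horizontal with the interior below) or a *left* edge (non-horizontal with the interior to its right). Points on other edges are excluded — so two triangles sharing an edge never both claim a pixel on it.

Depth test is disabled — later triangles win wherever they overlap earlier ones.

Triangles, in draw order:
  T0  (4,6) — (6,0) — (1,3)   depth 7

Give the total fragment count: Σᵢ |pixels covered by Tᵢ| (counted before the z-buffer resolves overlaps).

T0:
  2·area = 24  (B↔C swapped to make it positive)
  edge (4, 6)→(1, 3): d=(-3,-3) top-left  bias=+0
  edge (1, 3)→(6, 0): d=(5,-3) top-left  bias=+0
  edge (6, 0)→(4, 6): d=(-2,6) right/bottom  bias=-1
    (2,0)@(5, 1): e=[18,2,4] → █
    (3,0)@(7, 1): e=[24,8,-8] → ·
    (0,1)@(1, 3): e=[0,0,24] → █  [on edge]
    (1,1)@(3, 3): e=[6,6,12] → █
    (2,1)@(5, 3): e=[12,12,0] → ·  [on edge]
    (0,2)@(1, 5): e=[-6,10,20] → ·
    (1,2)@(3, 5): e=[0,16,8] → █  [on edge]
    (2,2)@(5, 5): e=[6,22,-4] → ·
    (1,3)@(3, 7): e=[-6,26,4] → ·
    (2,3)@(5, 7): e=[0,32,-8] → ·  [on edge]
    (1,4)@(3, 9): e=[-12,36,0] → ·  [on edge]
    (3,4)@(7, 9): e=[0,48,-24] → ·  [on edge]
    (4,5)@(9, 11): e=[0,64,-40] → ·  [on edge]
  covered (4 px):
    · · █ · · ·
    █ █ · · · ·
    · █ · · · ·
    · · · · · ·
    · · · · · ·
    · · · · · ·

Result: 4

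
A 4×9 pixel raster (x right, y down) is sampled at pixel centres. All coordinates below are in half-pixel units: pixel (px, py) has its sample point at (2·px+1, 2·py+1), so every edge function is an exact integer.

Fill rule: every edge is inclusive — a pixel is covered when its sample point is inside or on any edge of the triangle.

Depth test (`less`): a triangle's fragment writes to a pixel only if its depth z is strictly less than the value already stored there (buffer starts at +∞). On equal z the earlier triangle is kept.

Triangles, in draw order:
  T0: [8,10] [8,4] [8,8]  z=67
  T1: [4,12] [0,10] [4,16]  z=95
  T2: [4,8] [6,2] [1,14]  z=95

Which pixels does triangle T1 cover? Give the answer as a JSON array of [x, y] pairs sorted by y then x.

T0:
  degenerate (2·area = 0) — covers nothing
T1:
  2·area = 16  (B↔C swapped to make it positive)
  edge (4, 12)→(4, 16): d=(0,4) inclusive
  edge (4, 16)→(0, 10): d=(-4,-6) inclusive
  edge (0, 10)→(4, 12): d=(4,2) inclusive
    (0,5)@(1, 11): e=[12,2,2] → X
    (1,5)@(3, 11): e=[4,14,-2] → .
    (0,6)@(1, 13): e=[12,-6,10] → .
    (1,6)@(3, 13): e=[4,6,6] → X
    (2,6)@(5, 13): e=[-4,18,2] → .
    (1,7)@(3, 15): e=[4,-2,14] → .
  covered (2 px):
    . . . .
    . . . .
    . . . .
    . . . .
    . . . .
    X . . .
    . X . .
    . . . .
    . . . .
T2:
  2·area = 6  (B↔C swapped to make it positive)
  edge (4, 8)→(1, 14): d=(-3,6) inclusive
  edge (1, 14)→(6, 2): d=(5,-12) inclusive
  edge (6, 2)→(4, 8): d=(-2,6) inclusive
    (2,2)@(5, 5): e=[3,3,0] → X  [on edge]
    (3,2)@(7, 5): e=[-9,27,-12] → .
    (2,3)@(5, 7): e=[-3,13,-4] → .
    (1,5)@(3, 11): e=[-3,9,0] → .  [on edge]
    (0,8)@(1, 17): e=[-9,15,0] → .  [on edge]
  covered (1 px):
    . . . .
    . . . .
    . . X .
    . . . .
    . . . .
    . . . .
    . . . .
    . . . .
    . . . .

Result: [[0,5],[1,6]]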